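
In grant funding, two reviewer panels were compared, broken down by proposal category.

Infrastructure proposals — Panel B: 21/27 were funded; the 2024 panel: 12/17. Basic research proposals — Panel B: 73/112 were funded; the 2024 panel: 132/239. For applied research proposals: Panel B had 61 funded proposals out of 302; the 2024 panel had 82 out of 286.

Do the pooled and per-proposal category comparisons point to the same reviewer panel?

Infrastructure: Panel B 21/27 = 77.8%, the 2024 panel 12/17 = 70.6% → Panel B
Basic research: Panel B 73/112 = 65.2%, the 2024 panel 132/239 = 55.2% → Panel B
Applied research: Panel B 61/302 = 20.2%, the 2024 panel 82/286 = 28.7% → the 2024 panel
Overall: Panel B 155/441 = 35.1%, the 2024 panel 226/542 = 41.7% → the 2024 panel
Neither sweeps: Panel B wins 2 of 3 groups, the 2024 panel wins 1. The 2024 panel wins overall but not every group — no Simpson reversal.

No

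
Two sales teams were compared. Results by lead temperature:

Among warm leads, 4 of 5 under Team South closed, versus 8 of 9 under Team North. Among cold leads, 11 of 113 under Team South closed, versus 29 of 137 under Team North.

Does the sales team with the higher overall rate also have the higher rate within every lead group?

Warm: Team South 4/5 = 80.0%, Team North 8/9 = 88.9% → Team North
Cold: Team South 11/113 = 9.7%, Team North 29/137 = 21.2% → Team North
Overall: Team South 15/118 = 12.7%, Team North 37/146 = 25.3% → Team North
Team North wins overall and in every lead group — no reversal.

Yes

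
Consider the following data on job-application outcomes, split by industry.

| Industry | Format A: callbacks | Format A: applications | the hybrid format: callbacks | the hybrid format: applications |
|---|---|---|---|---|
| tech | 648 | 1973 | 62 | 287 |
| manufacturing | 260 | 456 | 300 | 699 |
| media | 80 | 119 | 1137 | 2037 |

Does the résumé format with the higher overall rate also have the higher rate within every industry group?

Tech: Format A 648/1973 = 32.8%, the hybrid format 62/287 = 21.6% → Format A
Manufacturing: Format A 260/456 = 57.0%, the hybrid format 300/699 = 42.9% → Format A
Media: Format A 80/119 = 67.2%, the hybrid format 1137/2037 = 55.8% → Format A
Overall: Format A 988/2548 = 38.8%, the hybrid format 1499/3023 = 49.6% → the hybrid format
Format A wins each industry group but the hybrid format wins overall — the comparison reverses. Format A's applications skew toward tech, which has a lower base rate.

No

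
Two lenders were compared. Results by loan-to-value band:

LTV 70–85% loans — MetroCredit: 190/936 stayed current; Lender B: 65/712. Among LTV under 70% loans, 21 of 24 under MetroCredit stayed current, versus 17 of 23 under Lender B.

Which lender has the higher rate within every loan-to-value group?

LTV 70–85%: MetroCredit 190/936 = 20.3%, Lender B 65/712 = 9.1% → MetroCredit
LTV under 70%: MetroCredit 21/24 = 87.5%, Lender B 17/23 = 73.9% → MetroCredit
MetroCredit has the higher rate in both groups.

MetroCredit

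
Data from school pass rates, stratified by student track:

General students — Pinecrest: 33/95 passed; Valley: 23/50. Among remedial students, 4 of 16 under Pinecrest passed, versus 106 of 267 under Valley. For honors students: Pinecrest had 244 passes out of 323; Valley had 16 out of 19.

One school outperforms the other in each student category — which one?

General: Pinecrest 33/95 = 34.7%, Valley 23/50 = 46.0% → Valley
Remedial: Pinecrest 4/16 = 25.0%, Valley 106/267 = 39.7% → Valley
Honors: Pinecrest 244/323 = 75.5%, Valley 16/19 = 84.2% → Valley
Valley has the higher rate in all 3 groups.

Valley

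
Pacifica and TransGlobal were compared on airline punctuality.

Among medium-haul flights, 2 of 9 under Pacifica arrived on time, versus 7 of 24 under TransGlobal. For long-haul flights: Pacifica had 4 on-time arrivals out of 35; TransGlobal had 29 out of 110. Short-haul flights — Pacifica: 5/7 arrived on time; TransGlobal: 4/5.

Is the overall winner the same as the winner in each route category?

Medium-haul: Pacifica 2/9 = 22.2%, TransGlobal 7/24 = 29.2% → TransGlobal
Long-haul: Pacifica 4/35 = 11.4%, TransGlobal 29/110 = 26.4% → TransGlobal
Short-haul: Pacifica 5/7 = 71.4%, TransGlobal 4/5 = 80.0% → TransGlobal
Overall: Pacifica 11/51 = 21.6%, TransGlobal 40/139 = 28.8% → TransGlobal
TransGlobal wins overall and in every route group — no reversal.

Yes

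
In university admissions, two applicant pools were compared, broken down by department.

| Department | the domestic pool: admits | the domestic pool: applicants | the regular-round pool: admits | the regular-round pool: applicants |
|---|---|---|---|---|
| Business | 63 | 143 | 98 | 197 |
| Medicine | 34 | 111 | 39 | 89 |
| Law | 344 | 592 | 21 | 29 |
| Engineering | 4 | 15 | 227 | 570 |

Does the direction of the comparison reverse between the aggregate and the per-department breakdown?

Business: the domestic pool 63/143 = 44.1%, the regular-round pool 98/197 = 49.7% → the regular-round pool
Medicine: the domestic pool 34/111 = 30.6%, the regular-round pool 39/89 = 43.8% → the regular-round pool
Law: the domestic pool 344/592 = 58.1%, the regular-round pool 21/29 = 72.4% → the regular-round pool
Engineering: the domestic pool 4/15 = 26.7%, the regular-round pool 227/570 = 39.8% → the regular-round pool
Overall: the domestic pool 445/861 = 51.7%, the regular-round pool 385/885 = 43.5% → the domestic pool
The regular-round pool wins each department group but the domestic pool wins overall — the comparison reverses. The regular-round pool's applicants skew toward Engineering, which has a lower base rate.

Yes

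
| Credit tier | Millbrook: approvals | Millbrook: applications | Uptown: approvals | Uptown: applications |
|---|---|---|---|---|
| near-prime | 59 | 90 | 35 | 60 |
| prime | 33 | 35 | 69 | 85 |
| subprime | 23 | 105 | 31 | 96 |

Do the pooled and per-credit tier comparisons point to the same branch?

Near-prime: Millbrook 59/90 = 65.6%, Uptown 35/60 = 58.3% → Millbrook
Prime: Millbrook 33/35 = 94.3%, Uptown 69/85 = 81.2% → Millbrook
Subprime: Millbrook 23/105 = 21.9%, Uptown 31/96 = 32.3% → Uptown
Overall: Millbrook 115/230 = 50.0%, Uptown 135/241 = 56.0% → Uptown
Neither sweeps: Millbrook wins 2 of 3 groups, Uptown wins 1. Uptown wins overall but not every group — no Simpson reversal.

No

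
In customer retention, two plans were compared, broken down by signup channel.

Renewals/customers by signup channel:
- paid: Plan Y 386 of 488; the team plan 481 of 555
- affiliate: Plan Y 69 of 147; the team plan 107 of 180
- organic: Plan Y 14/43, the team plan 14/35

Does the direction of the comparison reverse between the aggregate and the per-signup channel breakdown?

No

Paid: Plan Y 386/488 = 79.1%, the team plan 481/555 = 86.7% → the team plan
Affiliate: Plan Y 69/147 = 46.9%, the team plan 107/180 = 59.4% → the team plan
Organic: Plan Y 14/43 = 32.6%, the team plan 14/35 = 40.0% → the team plan
Overall: Plan Y 469/678 = 69.2%, the team plan 602/770 = 78.2% → the team plan
The team plan wins overall and in every signup group — no reversal.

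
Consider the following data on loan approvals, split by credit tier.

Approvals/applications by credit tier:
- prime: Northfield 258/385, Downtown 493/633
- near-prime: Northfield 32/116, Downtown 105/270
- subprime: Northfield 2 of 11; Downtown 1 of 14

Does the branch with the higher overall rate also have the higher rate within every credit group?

Prime: Northfield 258/385 = 67.0%, Downtown 493/633 = 77.9% → Downtown
Near-prime: Northfield 32/116 = 27.6%, Downtown 105/270 = 38.9% → Downtown
Subprime: Northfield 2/11 = 18.2%, Downtown 1/14 = 7.1% → Northfield
Overall: Northfield 292/512 = 57.0%, Downtown 599/917 = 65.3% → Downtown
Neither sweeps: Northfield wins 1 of 3 groups, Downtown wins 2. Downtown wins overall but not every group — no Simpson reversal.

No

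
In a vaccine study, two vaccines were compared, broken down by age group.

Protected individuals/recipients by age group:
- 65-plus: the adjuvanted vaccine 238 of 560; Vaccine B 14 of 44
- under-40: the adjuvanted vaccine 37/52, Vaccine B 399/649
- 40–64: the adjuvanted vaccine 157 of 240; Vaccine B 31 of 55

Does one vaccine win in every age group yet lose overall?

65-plus: the adjuvanted vaccine 238/560 = 42.5%, Vaccine B 14/44 = 31.8% → the adjuvanted vaccine
Under-40: the adjuvanted vaccine 37/52 = 71.2%, Vaccine B 399/649 = 61.5% → the adjuvanted vaccine
40–64: the adjuvanted vaccine 157/240 = 65.4%, Vaccine B 31/55 = 56.4% → the adjuvanted vaccine
Overall: the adjuvanted vaccine 432/852 = 50.7%, Vaccine B 444/748 = 59.4% → Vaccine B
The adjuvanted vaccine wins each age group but Vaccine B wins overall — the comparison reverses. The adjuvanted vaccine's recipients skew toward 65-plus, which has a lower base rate.

Yes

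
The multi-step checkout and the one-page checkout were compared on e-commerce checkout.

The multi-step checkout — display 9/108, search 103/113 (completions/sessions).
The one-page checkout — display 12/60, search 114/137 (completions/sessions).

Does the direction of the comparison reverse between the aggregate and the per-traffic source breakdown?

Display: the multi-step checkout 9/108 = 8.3%, the one-page checkout 12/60 = 20.0% → the one-page checkout
Search: the multi-step checkout 103/113 = 91.2%, the one-page checkout 114/137 = 83.2% → the multi-step checkout
Overall: the multi-step checkout 112/221 = 50.7%, the one-page checkout 126/197 = 64.0% → the one-page checkout
Neither sweeps: the multi-step checkout wins 1 of 2 groups, the one-page checkout wins 1. The one-page checkout wins overall but not every group — no Simpson reversal.

No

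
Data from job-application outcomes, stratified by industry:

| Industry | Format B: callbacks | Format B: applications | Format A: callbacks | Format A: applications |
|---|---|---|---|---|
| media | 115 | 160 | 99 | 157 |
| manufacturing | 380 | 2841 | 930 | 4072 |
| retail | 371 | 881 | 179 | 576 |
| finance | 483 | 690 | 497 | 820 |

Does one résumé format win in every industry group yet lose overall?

Media: Format B 115/160 = 71.9%, Format A 99/157 = 63.1% → Format B
Manufacturing: Format B 380/2841 = 13.4%, Format A 930/4072 = 22.8% → Format A
Retail: Format B 371/881 = 42.1%, Format A 179/576 = 31.1% → Format B
Finance: Format B 483/690 = 70.0%, Format A 497/820 = 60.6% → Format B
Overall: Format B 1349/4572 = 29.5%, Format A 1705/5625 = 30.3% → Format A
Neither sweeps: Format B wins 3 of 4 groups, Format A wins 1. Format A wins overall but not every group — no Simpson reversal.

No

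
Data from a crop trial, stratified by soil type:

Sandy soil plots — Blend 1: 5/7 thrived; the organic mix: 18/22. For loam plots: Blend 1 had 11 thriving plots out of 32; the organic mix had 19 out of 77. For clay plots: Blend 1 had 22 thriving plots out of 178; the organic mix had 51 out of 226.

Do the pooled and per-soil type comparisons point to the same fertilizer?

No

Sandy soil: Blend 1 5/7 = 71.4%, the organic mix 18/22 = 81.8% → the organic mix
Loam: Blend 1 11/32 = 34.4%, the organic mix 19/77 = 24.7% → Blend 1
Clay: Blend 1 22/178 = 12.4%, the organic mix 51/226 = 22.6% → the organic mix
Overall: Blend 1 38/217 = 17.5%, the organic mix 88/325 = 27.1% → the organic mix
Neither sweeps: Blend 1 wins 1 of 3 groups, the organic mix wins 2. The organic mix wins overall but not every group — no Simpson reversal.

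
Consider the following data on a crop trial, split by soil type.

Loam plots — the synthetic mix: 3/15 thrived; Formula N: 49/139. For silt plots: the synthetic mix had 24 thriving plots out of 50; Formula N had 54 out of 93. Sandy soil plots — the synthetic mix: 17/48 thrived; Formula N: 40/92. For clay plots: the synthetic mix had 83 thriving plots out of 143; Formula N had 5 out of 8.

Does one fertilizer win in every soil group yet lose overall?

Loam: the synthetic mix 3/15 = 20.0%, Formula N 49/139 = 35.3% → Formula N
Silt: the synthetic mix 24/50 = 48.0%, Formula N 54/93 = 58.1% → Formula N
Sandy soil: the synthetic mix 17/48 = 35.4%, Formula N 40/92 = 43.5% → Formula N
Clay: the synthetic mix 83/143 = 58.0%, Formula N 5/8 = 62.5% → Formula N
Overall: the synthetic mix 127/256 = 49.6%, Formula N 148/332 = 44.6% → the synthetic mix
Formula N wins each soil group but the synthetic mix wins overall — the comparison reverses. Formula N's plots skew toward loam, which has a lower base rate.

Yes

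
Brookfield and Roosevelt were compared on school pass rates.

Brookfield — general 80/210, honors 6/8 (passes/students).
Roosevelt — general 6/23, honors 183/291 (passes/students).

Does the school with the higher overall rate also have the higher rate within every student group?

General: Brookfield 80/210 = 38.1%, Roosevelt 6/23 = 26.1% → Brookfield
Honors: Brookfield 6/8 = 75.0%, Roosevelt 183/291 = 62.9% → Brookfield
Overall: Brookfield 86/218 = 39.4%, Roosevelt 189/314 = 60.2% → Roosevelt
Brookfield wins each student group but Roosevelt wins overall — the comparison reverses. Brookfield's students skew toward general, which has a lower base rate.

No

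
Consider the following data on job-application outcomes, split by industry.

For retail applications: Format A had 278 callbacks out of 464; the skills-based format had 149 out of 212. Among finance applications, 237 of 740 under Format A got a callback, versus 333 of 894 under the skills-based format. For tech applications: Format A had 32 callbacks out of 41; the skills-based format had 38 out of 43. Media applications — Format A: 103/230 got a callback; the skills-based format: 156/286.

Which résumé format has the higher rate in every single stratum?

Retail: Format A 278/464 = 59.9%, the skills-based format 149/212 = 70.3% → the skills-based format
Finance: Format A 237/740 = 32.0%, the skills-based format 333/894 = 37.2% → the skills-based format
Tech: Format A 32/41 = 78.0%, the skills-based format 38/43 = 88.4% → the skills-based format
Media: Format A 103/230 = 44.8%, the skills-based format 156/286 = 54.5% → the skills-based format
The skills-based format has the higher rate in all 4 groups.

the skills-based format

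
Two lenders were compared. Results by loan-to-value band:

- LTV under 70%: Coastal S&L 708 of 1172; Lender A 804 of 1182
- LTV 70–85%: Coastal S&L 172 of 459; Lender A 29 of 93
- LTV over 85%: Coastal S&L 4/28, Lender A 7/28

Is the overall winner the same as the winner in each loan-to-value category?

No

LTV under 70%: Coastal S&L 708/1172 = 60.4%, Lender A 804/1182 = 68.0% → Lender A
LTV 70–85%: Coastal S&L 172/459 = 37.5%, Lender A 29/93 = 31.2% → Coastal S&L
LTV over 85%: Coastal S&L 4/28 = 14.3%, Lender A 7/28 = 25.0% → Lender A
Overall: Coastal S&L 884/1659 = 53.3%, Lender A 840/1303 = 64.5% → Lender A
Neither sweeps: Coastal S&L wins 1 of 3 groups, Lender A wins 2. Lender A wins overall but not every group — no Simpson reversal.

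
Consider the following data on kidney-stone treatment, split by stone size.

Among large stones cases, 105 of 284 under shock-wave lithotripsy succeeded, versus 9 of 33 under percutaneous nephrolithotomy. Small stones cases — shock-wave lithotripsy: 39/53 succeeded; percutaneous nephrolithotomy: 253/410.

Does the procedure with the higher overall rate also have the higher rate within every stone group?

Large stones: shock-wave lithotripsy 105/284 = 37.0%, percutaneous nephrolithotomy 9/33 = 27.3% → shock-wave lithotripsy
Small stones: shock-wave lithotripsy 39/53 = 73.6%, percutaneous nephrolithotomy 253/410 = 61.7% → shock-wave lithotripsy
Overall: shock-wave lithotripsy 144/337 = 42.7%, percutaneous nephrolithotomy 262/443 = 59.1% → percutaneous nephrolithotomy
Shock-wave lithotripsy wins each stone group but percutaneous nephrolithotomy wins overall — the comparison reverses. Shock-wave lithotripsy's cases skew toward large stones, which has a lower base rate.

No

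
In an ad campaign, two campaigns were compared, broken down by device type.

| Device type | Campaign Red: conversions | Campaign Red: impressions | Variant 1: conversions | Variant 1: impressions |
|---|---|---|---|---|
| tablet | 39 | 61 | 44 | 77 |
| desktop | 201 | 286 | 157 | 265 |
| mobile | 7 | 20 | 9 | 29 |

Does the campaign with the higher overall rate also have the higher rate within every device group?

Tablet: Campaign Red 39/61 = 63.9%, Variant 1 44/77 = 57.1% → Campaign Red
Desktop: Campaign Red 201/286 = 70.3%, Variant 1 157/265 = 59.2% → Campaign Red
Mobile: Campaign Red 7/20 = 35.0%, Variant 1 9/29 = 31.0% → Campaign Red
Overall: Campaign Red 247/367 = 67.3%, Variant 1 210/371 = 56.6% → Campaign Red
Campaign Red wins overall and in every device group — no reversal.

Yes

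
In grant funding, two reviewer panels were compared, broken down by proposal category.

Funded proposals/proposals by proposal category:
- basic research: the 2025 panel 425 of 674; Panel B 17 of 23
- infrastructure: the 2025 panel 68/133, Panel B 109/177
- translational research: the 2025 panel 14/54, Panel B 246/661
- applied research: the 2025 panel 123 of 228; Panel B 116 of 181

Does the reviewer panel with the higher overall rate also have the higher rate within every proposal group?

Basic research: the 2025 panel 425/674 = 63.1%, Panel B 17/23 = 73.9% → Panel B
Infrastructure: the 2025 panel 68/133 = 51.1%, Panel B 109/177 = 61.6% → Panel B
Translational research: the 2025 panel 14/54 = 25.9%, Panel B 246/661 = 37.2% → Panel B
Applied research: the 2025 panel 123/228 = 53.9%, Panel B 116/181 = 64.1% → Panel B
Overall: the 2025 panel 630/1089 = 57.9%, Panel B 488/1042 = 46.8% → the 2025 panel
Panel B wins each proposal group but the 2025 panel wins overall — the comparison reverses. Panel B's proposals skew toward translational research, which has a lower base rate.

No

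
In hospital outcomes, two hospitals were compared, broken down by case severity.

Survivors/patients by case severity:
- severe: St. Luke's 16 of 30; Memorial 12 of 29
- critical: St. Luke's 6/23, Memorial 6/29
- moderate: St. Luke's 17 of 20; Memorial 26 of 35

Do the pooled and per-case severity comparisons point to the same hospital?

Severe: St. Luke's 16/30 = 53.3%, Memorial 12/29 = 41.4% → St. Luke's
Critical: St. Luke's 6/23 = 26.1%, Memorial 6/29 = 20.7% → St. Luke's
Moderate: St. Luke's 17/20 = 85.0%, Memorial 26/35 = 74.3% → St. Luke's
Overall: St. Luke's 39/73 = 53.4%, Memorial 44/93 = 47.3% → St. Luke's
St. Luke's wins overall and in every case group — no reversal.

Yes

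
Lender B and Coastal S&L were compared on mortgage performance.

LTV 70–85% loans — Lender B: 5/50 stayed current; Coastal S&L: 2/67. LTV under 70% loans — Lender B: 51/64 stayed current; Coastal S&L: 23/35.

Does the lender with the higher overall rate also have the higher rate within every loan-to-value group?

LTV 70–85%: Lender B 5/50 = 10.0%, Coastal S&L 2/67 = 3.0% → Lender B
LTV under 70%: Lender B 51/64 = 79.7%, Coastal S&L 23/35 = 65.7% → Lender B
Overall: Lender B 56/114 = 49.1%, Coastal S&L 25/102 = 24.5% → Lender B
Lender B wins overall and in every loan-to-value group — no reversal.

Yes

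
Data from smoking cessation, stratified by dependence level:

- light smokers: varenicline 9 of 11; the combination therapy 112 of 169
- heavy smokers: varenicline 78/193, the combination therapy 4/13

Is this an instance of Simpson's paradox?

Light smokers: varenicline 9/11 = 81.8%, the combination therapy 112/169 = 66.3% → varenicline
Heavy smokers: varenicline 78/193 = 40.4%, the combination therapy 4/13 = 30.8% → varenicline
Overall: varenicline 87/204 = 42.6%, the combination therapy 116/182 = 63.7% → the combination therapy
Varenicline wins each dependence group but the combination therapy wins overall — the comparison reverses. Varenicline's participants skew toward heavy smokers, which has a lower base rate.

Yes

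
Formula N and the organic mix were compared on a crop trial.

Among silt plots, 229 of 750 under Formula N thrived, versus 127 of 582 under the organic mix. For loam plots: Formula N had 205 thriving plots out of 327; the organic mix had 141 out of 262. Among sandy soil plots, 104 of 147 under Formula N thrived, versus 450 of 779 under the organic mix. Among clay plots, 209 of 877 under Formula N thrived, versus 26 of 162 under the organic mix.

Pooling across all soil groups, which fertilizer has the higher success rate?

the organic mix

Silt: Formula N 229/750 = 30.5%, the organic mix 127/582 = 21.8% → Formula N
Loam: Formula N 205/327 = 62.7%, the organic mix 141/262 = 53.8% → Formula N
Sandy soil: Formula N 104/147 = 70.7%, the organic mix 450/779 = 57.8% → Formula N
Clay: Formula N 209/877 = 23.8%, the organic mix 26/162 = 16.0% → Formula N
Overall: Formula N 747/2101 = 35.6%, the organic mix 744/1785 = 41.7% → the organic mix
(Formula N wins every soil group but the organic mix wins overall — Formula N's plots skew toward the low-rate clay group.)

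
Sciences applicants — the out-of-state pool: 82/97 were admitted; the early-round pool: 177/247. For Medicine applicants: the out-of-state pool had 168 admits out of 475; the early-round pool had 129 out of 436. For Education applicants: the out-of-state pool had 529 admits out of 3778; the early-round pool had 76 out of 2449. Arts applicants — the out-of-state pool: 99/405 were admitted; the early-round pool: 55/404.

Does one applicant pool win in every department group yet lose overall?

Sciences: the out-of-state pool 82/97 = 84.5%, the early-round pool 177/247 = 71.7% → the out-of-state pool
Medicine: the out-of-state pool 168/475 = 35.4%, the early-round pool 129/436 = 29.6% → the out-of-state pool
Education: the out-of-state pool 529/3778 = 14.0%, the early-round pool 76/2449 = 3.1% → the out-of-state pool
Arts: the out-of-state pool 99/405 = 24.4%, the early-round pool 55/404 = 13.6% → the out-of-state pool
Overall: the out-of-state pool 878/4755 = 18.5%, the early-round pool 437/3536 = 12.4% → the out-of-state pool
The out-of-state pool wins overall and in every department group — no reversal.

No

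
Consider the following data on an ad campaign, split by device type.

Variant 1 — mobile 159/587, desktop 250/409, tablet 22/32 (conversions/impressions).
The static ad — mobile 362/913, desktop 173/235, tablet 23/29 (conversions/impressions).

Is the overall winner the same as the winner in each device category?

Mobile: Variant 1 159/587 = 27.1%, the static ad 362/913 = 39.6% → the static ad
Desktop: Variant 1 250/409 = 61.1%, the static ad 173/235 = 73.6% → the static ad
Tablet: Variant 1 22/32 = 68.8%, the static ad 23/29 = 79.3% → the static ad
Overall: Variant 1 431/1028 = 41.9%, the static ad 558/1177 = 47.4% → the static ad
The static ad wins overall and in every device group — no reversal.

Yes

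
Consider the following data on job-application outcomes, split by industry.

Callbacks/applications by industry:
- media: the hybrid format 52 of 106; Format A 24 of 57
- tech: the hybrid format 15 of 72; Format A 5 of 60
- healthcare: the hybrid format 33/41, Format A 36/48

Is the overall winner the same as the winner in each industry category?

Media: the hybrid format 52/106 = 49.1%, Format A 24/57 = 42.1% → the hybrid format
Tech: the hybrid format 15/72 = 20.8%, Format A 5/60 = 8.3% → the hybrid format
Healthcare: the hybrid format 33/41 = 80.5%, Format A 36/48 = 75.0% → the hybrid format
Overall: the hybrid format 100/219 = 45.7%, Format A 65/165 = 39.4% → the hybrid format
The hybrid format wins overall and in every industry group — no reversal.

Yes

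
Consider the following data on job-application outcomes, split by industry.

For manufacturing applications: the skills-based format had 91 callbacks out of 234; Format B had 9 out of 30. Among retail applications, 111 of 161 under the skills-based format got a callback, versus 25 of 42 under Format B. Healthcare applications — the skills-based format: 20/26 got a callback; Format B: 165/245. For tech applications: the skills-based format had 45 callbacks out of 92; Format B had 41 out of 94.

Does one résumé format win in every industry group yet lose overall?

Manufacturing: the skills-based format 91/234 = 38.9%, Format B 9/30 = 30.0% → the skills-based format
Retail: the skills-based format 111/161 = 68.9%, Format B 25/42 = 59.5% → the skills-based format
Healthcare: the skills-based format 20/26 = 76.9%, Format B 165/245 = 67.3% → the skills-based format
Tech: the skills-based format 45/92 = 48.9%, Format B 41/94 = 43.6% → the skills-based format
Overall: the skills-based format 267/513 = 52.0%, Format B 240/411 = 58.4% → Format B
The skills-based format wins each industry group but Format B wins overall — the comparison reverses. The skills-based format's applications skew toward manufacturing, which has a lower base rate.

Yes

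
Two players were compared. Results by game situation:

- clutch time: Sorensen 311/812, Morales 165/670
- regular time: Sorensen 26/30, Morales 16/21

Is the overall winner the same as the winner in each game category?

Yes

Clutch time: Sorensen 311/812 = 38.3%, Morales 165/670 = 24.6% → Sorensen
Regular time: Sorensen 26/30 = 86.7%, Morales 16/21 = 76.2% → Sorensen
Overall: Sorensen 337/842 = 40.0%, Morales 181/691 = 26.2% → Sorensen
Sorensen wins overall and in every game group — no reversal.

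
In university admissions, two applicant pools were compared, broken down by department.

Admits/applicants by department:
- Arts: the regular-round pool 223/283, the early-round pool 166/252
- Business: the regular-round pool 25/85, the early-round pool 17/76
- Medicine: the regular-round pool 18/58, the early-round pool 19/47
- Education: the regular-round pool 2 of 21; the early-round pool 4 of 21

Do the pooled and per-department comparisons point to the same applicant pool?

No

Arts: the regular-round pool 223/283 = 78.8%, the early-round pool 166/252 = 65.9% → the regular-round pool
Business: the regular-round pool 25/85 = 29.4%, the early-round pool 17/76 = 22.4% → the regular-round pool
Medicine: the regular-round pool 18/58 = 31.0%, the early-round pool 19/47 = 40.4% → the early-round pool
Education: the regular-round pool 2/21 = 9.5%, the early-round pool 4/21 = 19.0% → the early-round pool
Overall: the regular-round pool 268/447 = 60.0%, the early-round pool 206/396 = 52.0% → the regular-round pool
Neither sweeps: the regular-round pool wins 2 of 4 groups, the early-round pool wins 2. The regular-round pool wins overall but not every group — no Simpson reversal.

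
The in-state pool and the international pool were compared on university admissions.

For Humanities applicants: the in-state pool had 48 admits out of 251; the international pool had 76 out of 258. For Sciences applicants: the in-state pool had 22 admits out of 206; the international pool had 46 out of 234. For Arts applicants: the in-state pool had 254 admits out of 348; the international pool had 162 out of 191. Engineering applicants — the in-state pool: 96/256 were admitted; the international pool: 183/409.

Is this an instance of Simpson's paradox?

No

Humanities: the in-state pool 48/251 = 19.1%, the international pool 76/258 = 29.5% → the international pool
Sciences: the in-state pool 22/206 = 10.7%, the international pool 46/234 = 19.7% → the international pool
Arts: the in-state pool 254/348 = 73.0%, the international pool 162/191 = 84.8% → the international pool
Engineering: the in-state pool 96/256 = 37.5%, the international pool 183/409 = 44.7% → the international pool
Overall: the in-state pool 420/1061 = 39.6%, the international pool 467/1092 = 42.8% → the international pool
The international pool wins overall and in every department group — no reversal.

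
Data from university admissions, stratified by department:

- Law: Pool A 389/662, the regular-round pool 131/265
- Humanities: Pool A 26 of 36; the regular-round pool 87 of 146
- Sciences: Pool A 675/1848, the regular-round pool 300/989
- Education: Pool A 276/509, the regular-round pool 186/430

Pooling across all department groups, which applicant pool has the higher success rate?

Law: Pool A 389/662 = 58.8%, the regular-round pool 131/265 = 49.4% → Pool A
Humanities: Pool A 26/36 = 72.2%, the regular-round pool 87/146 = 59.6% → Pool A
Sciences: Pool A 675/1848 = 36.5%, the regular-round pool 300/989 = 30.3% → Pool A
Education: Pool A 276/509 = 54.2%, the regular-round pool 186/430 = 43.3% → Pool A
Overall: Pool A 1366/3055 = 44.7%, the regular-round pool 704/1830 = 38.5% → Pool A

Pool A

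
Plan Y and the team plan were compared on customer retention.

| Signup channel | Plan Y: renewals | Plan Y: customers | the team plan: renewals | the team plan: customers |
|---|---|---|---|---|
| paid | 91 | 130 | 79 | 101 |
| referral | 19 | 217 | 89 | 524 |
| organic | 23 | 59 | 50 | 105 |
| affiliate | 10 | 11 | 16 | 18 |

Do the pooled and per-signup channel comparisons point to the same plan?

No

Paid: Plan Y 91/130 = 70.0%, the team plan 79/101 = 78.2% → the team plan
Referral: Plan Y 19/217 = 8.8%, the team plan 89/524 = 17.0% → the team plan
Organic: Plan Y 23/59 = 39.0%, the team plan 50/105 = 47.6% → the team plan
Affiliate: Plan Y 10/11 = 90.9%, the team plan 16/18 = 88.9% → Plan Y
Overall: Plan Y 143/417 = 34.3%, the team plan 234/748 = 31.3% → Plan Y
Neither sweeps: Plan Y wins 1 of 4 groups, the team plan wins 3. Plan Y wins overall but not every group — no Simpson reversal.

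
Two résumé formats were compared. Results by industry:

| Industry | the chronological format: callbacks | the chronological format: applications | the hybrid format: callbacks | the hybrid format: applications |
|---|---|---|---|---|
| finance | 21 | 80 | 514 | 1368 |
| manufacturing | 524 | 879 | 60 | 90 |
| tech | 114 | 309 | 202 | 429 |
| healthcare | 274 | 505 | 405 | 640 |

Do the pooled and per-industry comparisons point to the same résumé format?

No

Finance: the chronological format 21/80 = 26.2%, the hybrid format 514/1368 = 37.6% → the hybrid format
Manufacturing: the chronological format 524/879 = 59.6%, the hybrid format 60/90 = 66.7% → the hybrid format
Tech: the chronological format 114/309 = 36.9%, the hybrid format 202/429 = 47.1% → the hybrid format
Healthcare: the chronological format 274/505 = 54.3%, the hybrid format 405/640 = 63.3% → the hybrid format
Overall: the chronological format 933/1773 = 52.6%, the hybrid format 1181/2527 = 46.7% → the chronological format
The hybrid format wins each industry group but the chronological format wins overall — the comparison reverses. The hybrid format's applications skew toward finance, which has a lower base rate.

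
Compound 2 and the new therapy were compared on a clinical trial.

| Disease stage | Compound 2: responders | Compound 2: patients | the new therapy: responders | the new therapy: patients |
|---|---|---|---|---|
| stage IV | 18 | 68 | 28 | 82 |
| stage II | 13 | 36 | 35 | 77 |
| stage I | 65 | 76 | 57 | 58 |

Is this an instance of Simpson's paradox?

Stage IV: Compound 2 18/68 = 26.5%, the new therapy 28/82 = 34.1% → the new therapy
Stage II: Compound 2 13/36 = 36.1%, the new therapy 35/77 = 45.5% → the new therapy
Stage I: Compound 2 65/76 = 85.5%, the new therapy 57/58 = 98.3% → the new therapy
Overall: Compound 2 96/180 = 53.3%, the new therapy 120/217 = 55.3% → the new therapy
The new therapy wins overall and in every disease group — no reversal.

No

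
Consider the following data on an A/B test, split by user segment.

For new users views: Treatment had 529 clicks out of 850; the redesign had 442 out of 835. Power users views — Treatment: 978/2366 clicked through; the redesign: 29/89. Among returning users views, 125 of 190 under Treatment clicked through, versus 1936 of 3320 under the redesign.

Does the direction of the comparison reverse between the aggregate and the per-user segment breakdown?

Yes

New users: Treatment 529/850 = 62.2%, the redesign 442/835 = 52.9% → Treatment
Power users: Treatment 978/2366 = 41.3%, the redesign 29/89 = 32.6% → Treatment
Returning users: Treatment 125/190 = 65.8%, the redesign 1936/3320 = 58.3% → Treatment
Overall: Treatment 1632/3406 = 47.9%, the redesign 2407/4244 = 56.7% → the redesign
Treatment wins each user group but the redesign wins overall — the comparison reverses. Treatment's views skew toward power users, which has a lower base rate.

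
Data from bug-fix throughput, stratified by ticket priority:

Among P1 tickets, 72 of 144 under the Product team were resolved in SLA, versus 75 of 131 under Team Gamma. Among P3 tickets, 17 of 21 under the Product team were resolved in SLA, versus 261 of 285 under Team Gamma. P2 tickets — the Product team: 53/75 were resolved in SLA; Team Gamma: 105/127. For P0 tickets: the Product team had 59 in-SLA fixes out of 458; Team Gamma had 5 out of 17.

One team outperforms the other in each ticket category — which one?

Team Gamma

P1: the Product team 72/144 = 50.0%, Team Gamma 75/131 = 57.3% → Team Gamma
P3: the Product team 17/21 = 81.0%, Team Gamma 261/285 = 91.6% → Team Gamma
P2: the Product team 53/75 = 70.7%, Team Gamma 105/127 = 82.7% → Team Gamma
P0: the Product team 59/458 = 12.9%, Team Gamma 5/17 = 29.4% → Team Gamma
Team Gamma has the higher rate in all 4 groups.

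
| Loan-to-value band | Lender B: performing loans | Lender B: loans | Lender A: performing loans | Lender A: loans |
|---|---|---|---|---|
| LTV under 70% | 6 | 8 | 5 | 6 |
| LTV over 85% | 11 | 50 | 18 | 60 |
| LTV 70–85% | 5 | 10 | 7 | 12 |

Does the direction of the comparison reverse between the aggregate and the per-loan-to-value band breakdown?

LTV under 70%: Lender B 6/8 = 75.0%, Lender A 5/6 = 83.3% → Lender A
LTV over 85%: Lender B 11/50 = 22.0%, Lender A 18/60 = 30.0% → Lender A
LTV 70–85%: Lender B 5/10 = 50.0%, Lender A 7/12 = 58.3% → Lender A
Overall: Lender B 22/68 = 32.4%, Lender A 30/78 = 38.5% → Lender A
Lender A wins overall and in every loan-to-value group — no reversal.

No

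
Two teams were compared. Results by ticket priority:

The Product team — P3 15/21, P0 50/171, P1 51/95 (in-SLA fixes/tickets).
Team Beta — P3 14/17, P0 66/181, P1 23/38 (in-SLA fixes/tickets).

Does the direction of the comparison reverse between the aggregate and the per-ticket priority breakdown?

P3: the Product team 15/21 = 71.4%, Team Beta 14/17 = 82.4% → Team Beta
P0: the Product team 50/171 = 29.2%, Team Beta 66/181 = 36.5% → Team Beta
P1: the Product team 51/95 = 53.7%, Team Beta 23/38 = 60.5% → Team Beta
Overall: the Product team 116/287 = 40.4%, Team Beta 103/236 = 43.6% → Team Beta
Team Beta wins overall and in every ticket group — no reversal.

No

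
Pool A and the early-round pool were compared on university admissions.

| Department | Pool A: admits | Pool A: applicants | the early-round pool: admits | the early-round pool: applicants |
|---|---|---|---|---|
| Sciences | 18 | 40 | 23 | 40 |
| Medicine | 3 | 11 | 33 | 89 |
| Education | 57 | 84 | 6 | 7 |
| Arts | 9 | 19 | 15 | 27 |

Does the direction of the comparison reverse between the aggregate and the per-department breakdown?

Yes

Sciences: Pool A 18/40 = 45.0%, the early-round pool 23/40 = 57.5% → the early-round pool
Medicine: Pool A 3/11 = 27.3%, the early-round pool 33/89 = 37.1% → the early-round pool
Education: Pool A 57/84 = 67.9%, the early-round pool 6/7 = 85.7% → the early-round pool
Arts: Pool A 9/19 = 47.4%, the early-round pool 15/27 = 55.6% → the early-round pool
Overall: Pool A 87/154 = 56.5%, the early-round pool 77/163 = 47.2% → Pool A
The early-round pool wins each department group but Pool A wins overall — the comparison reverses. The early-round pool's applicants skew toward Medicine, which has a lower base rate.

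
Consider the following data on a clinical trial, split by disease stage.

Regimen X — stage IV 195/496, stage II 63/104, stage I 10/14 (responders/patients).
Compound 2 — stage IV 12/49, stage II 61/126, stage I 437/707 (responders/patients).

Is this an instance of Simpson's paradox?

Stage IV: Regimen X 195/496 = 39.3%, Compound 2 12/49 = 24.5% → Regimen X
Stage II: Regimen X 63/104 = 60.6%, Compound 2 61/126 = 48.4% → Regimen X
Stage I: Regimen X 10/14 = 71.4%, Compound 2 437/707 = 61.8% → Regimen X
Overall: Regimen X 268/614 = 43.6%, Compound 2 510/882 = 57.8% → Compound 2
Regimen X wins each disease group but Compound 2 wins overall — the comparison reverses. Regimen X's patients skew toward stage IV, which has a lower base rate.

Yes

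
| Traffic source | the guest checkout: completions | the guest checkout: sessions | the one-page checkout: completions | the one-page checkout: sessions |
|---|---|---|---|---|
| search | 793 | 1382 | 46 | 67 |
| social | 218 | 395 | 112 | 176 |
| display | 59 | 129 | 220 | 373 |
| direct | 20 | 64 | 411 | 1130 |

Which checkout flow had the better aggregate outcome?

Search: the guest checkout 793/1382 = 57.4%, the one-page checkout 46/67 = 68.7% → the one-page checkout
Social: the guest checkout 218/395 = 55.2%, the one-page checkout 112/176 = 63.6% → the one-page checkout
Display: the guest checkout 59/129 = 45.7%, the one-page checkout 220/373 = 59.0% → the one-page checkout
Direct: the guest checkout 20/64 = 31.2%, the one-page checkout 411/1130 = 36.4% → the one-page checkout
Overall: the guest checkout 1090/1970 = 55.3%, the one-page checkout 789/1746 = 45.2% → the guest checkout
(The one-page checkout wins every traffic group but the guest checkout wins overall — the one-page checkout's sessions skew toward the low-rate direct group.)

the guest checkout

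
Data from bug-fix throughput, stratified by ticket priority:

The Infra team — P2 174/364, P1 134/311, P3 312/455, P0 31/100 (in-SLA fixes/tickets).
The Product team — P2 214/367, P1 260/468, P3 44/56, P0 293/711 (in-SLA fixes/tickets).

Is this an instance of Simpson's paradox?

Yes

P2: the Infra team 174/364 = 47.8%, the Product team 214/367 = 58.3% → the Product team
P1: the Infra team 134/311 = 43.1%, the Product team 260/468 = 55.6% → the Product team
P3: the Infra team 312/455 = 68.6%, the Product team 44/56 = 78.6% → the Product team
P0: the Infra team 31/100 = 31.0%, the Product team 293/711 = 41.2% → the Product team
Overall: the Infra team 651/1230 = 52.9%, the Product team 811/1602 = 50.6% → the Infra team
The Product team wins each ticket group but the Infra team wins overall — the comparison reverses. The Product team's tickets skew toward P0, which has a lower base rate.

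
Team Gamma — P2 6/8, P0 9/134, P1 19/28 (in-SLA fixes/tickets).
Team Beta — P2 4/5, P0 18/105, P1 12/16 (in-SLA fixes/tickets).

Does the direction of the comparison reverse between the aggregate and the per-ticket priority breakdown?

No

P2: Team Gamma 6/8 = 75.0%, Team Beta 4/5 = 80.0% → Team Beta
P0: Team Gamma 9/134 = 6.7%, Team Beta 18/105 = 17.1% → Team Beta
P1: Team Gamma 19/28 = 67.9%, Team Beta 12/16 = 75.0% → Team Beta
Overall: Team Gamma 34/170 = 20.0%, Team Beta 34/126 = 27.0% → Team Beta
Team Beta wins overall and in every ticket group — no reversal.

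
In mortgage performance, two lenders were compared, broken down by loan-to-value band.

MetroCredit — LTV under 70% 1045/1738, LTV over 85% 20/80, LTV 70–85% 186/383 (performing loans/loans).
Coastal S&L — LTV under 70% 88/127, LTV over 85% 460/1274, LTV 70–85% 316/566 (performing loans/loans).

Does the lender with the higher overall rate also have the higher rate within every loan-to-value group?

No

LTV under 70%: MetroCredit 1045/1738 = 60.1%, Coastal S&L 88/127 = 69.3% → Coastal S&L
LTV over 85%: MetroCredit 20/80 = 25.0%, Coastal S&L 460/1274 = 36.1% → Coastal S&L
LTV 70–85%: MetroCredit 186/383 = 48.6%, Coastal S&L 316/566 = 55.8% → Coastal S&L
Overall: MetroCredit 1251/2201 = 56.8%, Coastal S&L 864/1967 = 43.9% → MetroCredit
Coastal S&L wins each loan-to-value group but MetroCredit wins overall — the comparison reverses. Coastal S&L's loans skew toward LTV over 85%, which has a lower base rate.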